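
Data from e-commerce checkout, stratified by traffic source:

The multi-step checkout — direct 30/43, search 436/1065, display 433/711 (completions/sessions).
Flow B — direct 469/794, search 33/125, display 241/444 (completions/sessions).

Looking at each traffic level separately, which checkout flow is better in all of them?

the multi-step checkout

Direct: the multi-step checkout 30/43 = 69.8%, Flow B 469/794 = 59.1% → the multi-step checkout
Search: the multi-step checkout 436/1065 = 40.9%, Flow B 33/125 = 26.4% → the multi-step checkout
Display: the multi-step checkout 433/711 = 60.9%, Flow B 241/444 = 54.3% → the multi-step checkout
The multi-step checkout has the higher rate in all 3 groups.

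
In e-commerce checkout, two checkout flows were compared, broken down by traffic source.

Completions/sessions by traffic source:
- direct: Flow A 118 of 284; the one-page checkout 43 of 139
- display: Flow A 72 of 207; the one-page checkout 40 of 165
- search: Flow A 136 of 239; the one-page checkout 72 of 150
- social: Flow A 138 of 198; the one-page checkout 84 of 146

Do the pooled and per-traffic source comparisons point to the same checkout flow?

Yes

Direct: Flow A 118/284 = 41.5%, the one-page checkout 43/139 = 30.9% → Flow A
Display: Flow A 72/207 = 34.8%, the one-page checkout 40/165 = 24.2% → Flow A
Search: Flow A 136/239 = 56.9%, the one-page checkout 72/150 = 48.0% → Flow A
Social: Flow A 138/198 = 69.7%, the one-page checkout 84/146 = 57.5% → Flow A
Overall: Flow A 464/928 = 50.0%, the one-page checkout 239/600 = 39.8% → Flow A
Flow A wins overall and in every traffic group — no reversal.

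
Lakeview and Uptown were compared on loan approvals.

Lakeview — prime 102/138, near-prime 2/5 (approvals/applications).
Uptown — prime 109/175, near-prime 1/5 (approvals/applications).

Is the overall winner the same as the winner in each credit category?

Prime: Lakeview 102/138 = 73.9%, Uptown 109/175 = 62.3% → Lakeview
Near-prime: Lakeview 2/5 = 40.0%, Uptown 1/5 = 20.0% → Lakeview
Overall: Lakeview 104/143 = 72.7%, Uptown 110/180 = 61.1% → Lakeview
Lakeview wins overall and in every credit group — no reversal.

Yes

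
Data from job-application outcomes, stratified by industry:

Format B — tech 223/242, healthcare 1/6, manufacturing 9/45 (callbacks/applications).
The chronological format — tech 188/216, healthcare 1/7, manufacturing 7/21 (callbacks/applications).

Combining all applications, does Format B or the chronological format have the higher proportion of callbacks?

Tech: Format B 223/242 = 92.1%, the chronological format 188/216 = 87.0% → Format B
Healthcare: Format B 1/6 = 16.7%, the chronological format 1/7 = 14.3% → Format B
Manufacturing: Format B 9/45 = 20.0%, the chronological format 7/21 = 33.3% → the chronological format
Overall: Format B 233/293 = 79.5%, the chronological format 196/244 = 80.3% → the chronological format
(Neither sweeps every industry group, but the chronological format has the higher pooled rate.)

the chronological format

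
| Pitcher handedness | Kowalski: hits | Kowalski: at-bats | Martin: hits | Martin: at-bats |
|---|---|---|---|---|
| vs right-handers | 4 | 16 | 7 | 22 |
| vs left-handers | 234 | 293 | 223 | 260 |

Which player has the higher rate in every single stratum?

Martin

Vs right-handers: Kowalski 4/16 = 25.0%, Martin 7/22 = 31.8% → Martin
Vs left-handers: Kowalski 234/293 = 79.9%, Martin 223/260 = 85.8% → Martin
Martin has the higher rate in both groups.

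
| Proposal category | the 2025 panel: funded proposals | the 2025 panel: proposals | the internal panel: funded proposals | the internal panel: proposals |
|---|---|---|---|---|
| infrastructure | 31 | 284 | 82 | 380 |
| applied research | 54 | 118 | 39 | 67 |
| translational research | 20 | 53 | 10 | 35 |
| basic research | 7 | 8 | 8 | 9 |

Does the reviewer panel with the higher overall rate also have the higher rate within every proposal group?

No

Infrastructure: the 2025 panel 31/284 = 10.9%, the internal panel 82/380 = 21.6% → the internal panel
Applied research: the 2025 panel 54/118 = 45.8%, the internal panel 39/67 = 58.2% → the internal panel
Translational research: the 2025 panel 20/53 = 37.7%, the internal panel 10/35 = 28.6% → the 2025 panel
Basic research: the 2025 panel 7/8 = 87.5%, the internal panel 8/9 = 88.9% → the internal panel
Overall: the 2025 panel 112/463 = 24.2%, the internal panel 139/491 = 28.3% → the internal panel
Neither sweeps: the 2025 panel wins 1 of 4 groups, the internal panel wins 3. The internal panel wins overall but not every group — no Simpson reversal.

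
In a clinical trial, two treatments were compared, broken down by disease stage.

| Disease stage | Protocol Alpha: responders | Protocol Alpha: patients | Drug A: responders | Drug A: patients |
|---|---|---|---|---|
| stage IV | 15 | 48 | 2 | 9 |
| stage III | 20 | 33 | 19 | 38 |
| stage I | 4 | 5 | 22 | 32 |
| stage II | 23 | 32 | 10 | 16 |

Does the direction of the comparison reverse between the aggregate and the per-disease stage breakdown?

Yes

Stage IV: Protocol Alpha 15/48 = 31.2%, Drug A 2/9 = 22.2% → Protocol Alpha
Stage III: Protocol Alpha 20/33 = 60.6%, Drug A 19/38 = 50.0% → Protocol Alpha
Stage I: Protocol Alpha 4/5 = 80.0%, Drug A 22/32 = 68.8% → Protocol Alpha
Stage II: Protocol Alpha 23/32 = 71.9%, Drug A 10/16 = 62.5% → Protocol Alpha
Overall: Protocol Alpha 62/118 = 52.5%, Drug A 53/95 = 55.8% → Drug A
Protocol Alpha wins each disease group but Drug A wins overall — the comparison reverses. Protocol Alpha's patients skew toward stage IV, which has a lower base rate.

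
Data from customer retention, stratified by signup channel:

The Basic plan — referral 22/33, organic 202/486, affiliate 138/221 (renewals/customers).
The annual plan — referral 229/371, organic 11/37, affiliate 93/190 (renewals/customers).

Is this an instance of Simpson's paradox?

Referral: the Basic plan 22/33 = 66.7%, the annual plan 229/371 = 61.7% → the Basic plan
Organic: the Basic plan 202/486 = 41.6%, the annual plan 11/37 = 29.7% → the Basic plan
Affiliate: the Basic plan 138/221 = 62.4%, the annual plan 93/190 = 48.9% → the Basic plan
Overall: the Basic plan 362/740 = 48.9%, the annual plan 333/598 = 55.7% → the annual plan
The Basic plan wins each signup group but the annual plan wins overall — the comparison reverses. The Basic plan's customers skew toward organic, which has a lower base rate.

Yes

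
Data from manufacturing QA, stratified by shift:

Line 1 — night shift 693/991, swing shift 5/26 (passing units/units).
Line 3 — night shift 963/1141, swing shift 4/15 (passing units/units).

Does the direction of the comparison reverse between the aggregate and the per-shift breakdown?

No

Night shift: Line 1 693/991 = 69.9%, Line 3 963/1141 = 84.4% → Line 3
Swing shift: Line 1 5/26 = 19.2%, Line 3 4/15 = 26.7% → Line 3
Overall: Line 1 698/1017 = 68.6%, Line 3 967/1156 = 83.7% → Line 3
Line 3 wins overall and in every shift group — no reversal.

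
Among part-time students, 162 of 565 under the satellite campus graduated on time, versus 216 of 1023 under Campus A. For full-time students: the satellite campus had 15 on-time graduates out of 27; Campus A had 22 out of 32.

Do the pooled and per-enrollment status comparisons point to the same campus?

Part-time: the satellite campus 162/565 = 28.7%, Campus A 216/1023 = 21.1% → the satellite campus
Full-time: the satellite campus 15/27 = 55.6%, Campus A 22/32 = 68.8% → Campus A
Overall: the satellite campus 177/592 = 29.9%, Campus A 238/1055 = 22.6% → the satellite campus
Neither sweeps: the satellite campus wins 1 of 2 groups, Campus A wins 1. The satellite campus wins overall but not every group — no Simpson reversal.

No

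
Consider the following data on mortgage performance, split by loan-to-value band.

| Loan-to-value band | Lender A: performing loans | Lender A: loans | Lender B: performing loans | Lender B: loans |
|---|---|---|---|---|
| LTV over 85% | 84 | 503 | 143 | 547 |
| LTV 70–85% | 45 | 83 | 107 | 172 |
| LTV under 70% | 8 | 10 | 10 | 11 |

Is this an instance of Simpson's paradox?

LTV over 85%: Lender A 84/503 = 16.7%, Lender B 143/547 = 26.1% → Lender B
LTV 70–85%: Lender A 45/83 = 54.2%, Lender B 107/172 = 62.2% → Lender B
LTV under 70%: Lender A 8/10 = 80.0%, Lender B 10/11 = 90.9% → Lender B
Overall: Lender A 137/596 = 23.0%, Lender B 260/730 = 35.6% → Lender B
Lender B wins overall and in every loan-to-value group — no reversal.

No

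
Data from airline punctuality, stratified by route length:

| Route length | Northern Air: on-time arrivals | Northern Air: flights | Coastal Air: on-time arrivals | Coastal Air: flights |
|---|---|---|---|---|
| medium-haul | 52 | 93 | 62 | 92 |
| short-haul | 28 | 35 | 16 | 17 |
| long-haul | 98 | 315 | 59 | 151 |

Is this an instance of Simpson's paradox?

Medium-haul: Northern Air 52/93 = 55.9%, Coastal Air 62/92 = 67.4% → Coastal Air
Short-haul: Northern Air 28/35 = 80.0%, Coastal Air 16/17 = 94.1% → Coastal Air
Long-haul: Northern Air 98/315 = 31.1%, Coastal Air 59/151 = 39.1% → Coastal Air
Overall: Northern Air 178/443 = 40.2%, Coastal Air 137/260 = 52.7% → Coastal Air
Coastal Air wins overall and in every route group — no reversal.

No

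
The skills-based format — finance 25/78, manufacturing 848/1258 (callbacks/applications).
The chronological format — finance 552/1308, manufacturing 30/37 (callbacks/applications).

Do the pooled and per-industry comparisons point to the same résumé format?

Finance: the skills-based format 25/78 = 32.1%, the chronological format 552/1308 = 42.2% → the chronological format
Manufacturing: the skills-based format 848/1258 = 67.4%, the chronological format 30/37 = 81.1% → the chronological format
Overall: the skills-based format 873/1336 = 65.3%, the chronological format 582/1345 = 43.3% → the skills-based format
The chronological format wins each industry group but the skills-based format wins overall — the comparison reverses. The chronological format's applications skew toward finance, which has a lower base rate.

No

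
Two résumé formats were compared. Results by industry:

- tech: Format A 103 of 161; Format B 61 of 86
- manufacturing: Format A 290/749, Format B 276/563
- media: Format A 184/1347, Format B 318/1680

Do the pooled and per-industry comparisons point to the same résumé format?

Tech: Format A 103/161 = 64.0%, Format B 61/86 = 70.9% → Format B
Manufacturing: Format A 290/749 = 38.7%, Format B 276/563 = 49.0% → Format B
Media: Format A 184/1347 = 13.7%, Format B 318/1680 = 18.9% → Format B
Overall: Format A 577/2257 = 25.6%, Format B 655/2329 = 28.1% → Format B
Format B wins overall and in every industry group — no reversal.

Yes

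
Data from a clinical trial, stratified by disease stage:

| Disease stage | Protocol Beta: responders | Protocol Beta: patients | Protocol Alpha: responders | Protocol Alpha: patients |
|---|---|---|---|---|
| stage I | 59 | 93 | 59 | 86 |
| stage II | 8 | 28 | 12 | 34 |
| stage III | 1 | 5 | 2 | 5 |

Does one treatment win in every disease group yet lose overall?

No

Stage I: Protocol Beta 59/93 = 63.4%, Protocol Alpha 59/86 = 68.6% → Protocol Alpha
Stage II: Protocol Beta 8/28 = 28.6%, Protocol Alpha 12/34 = 35.3% → Protocol Alpha
Stage III: Protocol Beta 1/5 = 20.0%, Protocol Alpha 2/5 = 40.0% → Protocol Alpha
Overall: Protocol Beta 68/126 = 54.0%, Protocol Alpha 73/125 = 58.4% → Protocol Alpha
Protocol Alpha wins overall and in every disease group — no reversal.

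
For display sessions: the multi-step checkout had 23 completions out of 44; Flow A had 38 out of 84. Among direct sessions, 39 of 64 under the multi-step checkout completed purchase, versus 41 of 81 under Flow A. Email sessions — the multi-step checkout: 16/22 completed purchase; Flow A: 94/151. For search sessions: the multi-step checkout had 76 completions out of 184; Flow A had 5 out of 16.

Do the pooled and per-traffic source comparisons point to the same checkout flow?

Display: the multi-step checkout 23/44 = 52.3%, Flow A 38/84 = 45.2% → the multi-step checkout
Direct: the multi-step checkout 39/64 = 60.9%, Flow A 41/81 = 50.6% → the multi-step checkout
Email: the multi-step checkout 16/22 = 72.7%, Flow A 94/151 = 62.3% → the multi-step checkout
Search: the multi-step checkout 76/184 = 41.3%, Flow A 5/16 = 31.2% → the multi-step checkout
Overall: the multi-step checkout 154/314 = 49.0%, Flow A 178/332 = 53.6% → Flow A
The multi-step checkout wins each traffic group but Flow A wins overall — the comparison reverses. The multi-step checkout's sessions skew toward search, which has a lower base rate.

No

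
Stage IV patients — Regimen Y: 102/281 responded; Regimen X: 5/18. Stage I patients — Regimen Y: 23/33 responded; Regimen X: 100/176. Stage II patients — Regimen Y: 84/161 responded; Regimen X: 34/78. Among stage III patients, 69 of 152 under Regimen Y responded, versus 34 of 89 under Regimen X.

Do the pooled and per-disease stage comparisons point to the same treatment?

No

Stage IV: Regimen Y 102/281 = 36.3%, Regimen X 5/18 = 27.8% → Regimen Y
Stage I: Regimen Y 23/33 = 69.7%, Regimen X 100/176 = 56.8% → Regimen Y
Stage II: Regimen Y 84/161 = 52.2%, Regimen X 34/78 = 43.6% → Regimen Y
Stage III: Regimen Y 69/152 = 45.4%, Regimen X 34/89 = 38.2% → Regimen Y
Overall: Regimen Y 278/627 = 44.3%, Regimen X 173/361 = 47.9% → Regimen X
Regimen Y wins each disease group but Regimen X wins overall — the comparison reverses. Regimen Y's patients skew toward stage IV, which has a lower base rate.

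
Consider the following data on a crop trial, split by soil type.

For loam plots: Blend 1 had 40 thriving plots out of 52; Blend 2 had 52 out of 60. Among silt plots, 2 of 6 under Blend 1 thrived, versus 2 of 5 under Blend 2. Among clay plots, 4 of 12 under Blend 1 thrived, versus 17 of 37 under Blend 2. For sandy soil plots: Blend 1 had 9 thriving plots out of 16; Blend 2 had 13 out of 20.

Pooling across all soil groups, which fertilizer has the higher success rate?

Loam: Blend 1 40/52 = 76.9%, Blend 2 52/60 = 86.7% → Blend 2
Silt: Blend 1 2/6 = 33.3%, Blend 2 2/5 = 40.0% → Blend 2
Clay: Blend 1 4/12 = 33.3%, Blend 2 17/37 = 45.9% → Blend 2
Sandy soil: Blend 1 9/16 = 56.2%, Blend 2 13/20 = 65.0% → Blend 2
Overall: Blend 1 55/86 = 64.0%, Blend 2 84/122 = 68.9% → Blend 2

Blend 2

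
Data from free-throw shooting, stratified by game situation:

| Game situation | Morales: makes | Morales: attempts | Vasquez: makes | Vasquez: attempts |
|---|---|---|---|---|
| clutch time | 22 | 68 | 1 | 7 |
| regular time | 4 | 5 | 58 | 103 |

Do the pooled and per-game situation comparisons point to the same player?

No

Clutch time: Morales 22/68 = 32.4%, Vasquez 1/7 = 14.3% → Morales
Regular time: Morales 4/5 = 80.0%, Vasquez 58/103 = 56.3% → Morales
Overall: Morales 26/73 = 35.6%, Vasquez 59/110 = 53.6% → Vasquez
Morales wins each game group but Vasquez wins overall — the comparison reverses. Morales's attempts skew toward clutch time, which has a lower base rate.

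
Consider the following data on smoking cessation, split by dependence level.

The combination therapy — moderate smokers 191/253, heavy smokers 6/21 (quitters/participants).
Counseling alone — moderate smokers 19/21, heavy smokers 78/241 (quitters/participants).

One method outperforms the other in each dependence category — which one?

counseling alone

Moderate smokers: the combination therapy 191/253 = 75.5%, counseling alone 19/21 = 90.5% → counseling alone
Heavy smokers: the combination therapy 6/21 = 28.6%, counseling alone 78/241 = 32.4% → counseling alone
Counseling alone has the higher rate in both groups.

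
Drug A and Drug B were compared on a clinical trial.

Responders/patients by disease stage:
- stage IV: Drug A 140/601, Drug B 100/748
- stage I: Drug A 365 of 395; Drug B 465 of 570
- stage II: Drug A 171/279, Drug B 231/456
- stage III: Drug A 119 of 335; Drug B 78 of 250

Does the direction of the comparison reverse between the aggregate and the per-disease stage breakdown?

No

Stage IV: Drug A 140/601 = 23.3%, Drug B 100/748 = 13.4% → Drug A
Stage I: Drug A 365/395 = 92.4%, Drug B 465/570 = 81.6% → Drug A
Stage II: Drug A 171/279 = 61.3%, Drug B 231/456 = 50.7% → Drug A
Stage III: Drug A 119/335 = 35.5%, Drug B 78/250 = 31.2% → Drug A
Overall: Drug A 795/1610 = 49.4%, Drug B 874/2024 = 43.2% → Drug A
Drug A wins overall and in every disease group — no reversal.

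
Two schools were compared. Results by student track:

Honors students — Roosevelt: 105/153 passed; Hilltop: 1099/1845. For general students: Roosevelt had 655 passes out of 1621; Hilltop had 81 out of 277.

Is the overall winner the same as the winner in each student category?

No

Honors: Roosevelt 105/153 = 68.6%, Hilltop 1099/1845 = 59.6% → Roosevelt
General: Roosevelt 655/1621 = 40.4%, Hilltop 81/277 = 29.2% → Roosevelt
Overall: Roosevelt 760/1774 = 42.8%, Hilltop 1180/2122 = 55.6% → Hilltop
Roosevelt wins each student group but Hilltop wins overall — the comparison reverses. Roosevelt's students skew toward general, which has a lower base rate.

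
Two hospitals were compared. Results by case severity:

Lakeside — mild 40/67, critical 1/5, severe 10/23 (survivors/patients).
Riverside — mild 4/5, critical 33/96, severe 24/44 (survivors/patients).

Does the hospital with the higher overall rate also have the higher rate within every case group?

No

Mild: Lakeside 40/67 = 59.7%, Riverside 4/5 = 80.0% → Riverside
Critical: Lakeside 1/5 = 20.0%, Riverside 33/96 = 34.4% → Riverside
Severe: Lakeside 10/23 = 43.5%, Riverside 24/44 = 54.5% → Riverside
Overall: Lakeside 51/95 = 53.7%, Riverside 61/145 = 42.1% → Lakeside
Riverside wins each case group but Lakeside wins overall — the comparison reverses. Riverside's patients skew toward critical, which has a lower base rate.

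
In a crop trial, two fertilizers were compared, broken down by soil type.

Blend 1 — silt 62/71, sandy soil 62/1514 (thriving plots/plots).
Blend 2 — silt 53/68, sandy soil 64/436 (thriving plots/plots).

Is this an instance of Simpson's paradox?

No

Silt: Blend 1 62/71 = 87.3%, Blend 2 53/68 = 77.9% → Blend 1
Sandy soil: Blend 1 62/1514 = 4.1%, Blend 2 64/436 = 14.7% → Blend 2
Overall: Blend 1 124/1585 = 7.8%, Blend 2 117/504 = 23.2% → Blend 2
Neither sweeps: Blend 1 wins 1 of 2 groups, Blend 2 wins 1. Blend 2 wins overall but not every group — no Simpson reversal.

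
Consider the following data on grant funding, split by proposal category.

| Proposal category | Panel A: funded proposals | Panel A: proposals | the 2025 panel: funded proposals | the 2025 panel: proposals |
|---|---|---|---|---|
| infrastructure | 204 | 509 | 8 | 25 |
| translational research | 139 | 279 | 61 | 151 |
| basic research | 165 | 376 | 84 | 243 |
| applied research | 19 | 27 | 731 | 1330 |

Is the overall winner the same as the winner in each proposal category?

No

Infrastructure: Panel A 204/509 = 40.1%, the 2025 panel 8/25 = 32.0% → Panel A
Translational research: Panel A 139/279 = 49.8%, the 2025 panel 61/151 = 40.4% → Panel A
Basic research: Panel A 165/376 = 43.9%, the 2025 panel 84/243 = 34.6% → Panel A
Applied research: Panel A 19/27 = 70.4%, the 2025 panel 731/1330 = 55.0% → Panel A
Overall: Panel A 527/1191 = 44.2%, the 2025 panel 884/1749 = 50.5% → the 2025 panel
Panel A wins each proposal group but the 2025 panel wins overall — the comparison reverses. Panel A's proposals skew toward infrastructure, which has a lower base rate.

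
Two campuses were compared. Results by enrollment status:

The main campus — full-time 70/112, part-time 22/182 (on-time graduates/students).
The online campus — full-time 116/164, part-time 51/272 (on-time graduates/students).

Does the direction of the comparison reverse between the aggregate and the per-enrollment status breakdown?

Full-time: the main campus 70/112 = 62.5%, the online campus 116/164 = 70.7% → the online campus
Part-time: the main campus 22/182 = 12.1%, the online campus 51/272 = 18.8% → the online campus
Overall: the main campus 92/294 = 31.3%, the online campus 167/436 = 38.3% → the online campus
The online campus wins overall and in every enrollment group — no reversal.

No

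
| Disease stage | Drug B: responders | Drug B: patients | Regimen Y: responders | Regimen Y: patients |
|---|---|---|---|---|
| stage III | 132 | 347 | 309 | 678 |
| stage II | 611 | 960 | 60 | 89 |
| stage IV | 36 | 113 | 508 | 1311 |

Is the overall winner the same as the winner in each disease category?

No

Stage III: Drug B 132/347 = 38.0%, Regimen Y 309/678 = 45.6% → Regimen Y
Stage II: Drug B 611/960 = 63.6%, Regimen Y 60/89 = 67.4% → Regimen Y
Stage IV: Drug B 36/113 = 31.9%, Regimen Y 508/1311 = 38.7% → Regimen Y
Overall: Drug B 779/1420 = 54.9%, Regimen Y 877/2078 = 42.2% → Drug B
Regimen Y wins each disease group but Drug B wins overall — the comparison reverses. Regimen Y's patients skew toward stage IV, which has a lower base rate.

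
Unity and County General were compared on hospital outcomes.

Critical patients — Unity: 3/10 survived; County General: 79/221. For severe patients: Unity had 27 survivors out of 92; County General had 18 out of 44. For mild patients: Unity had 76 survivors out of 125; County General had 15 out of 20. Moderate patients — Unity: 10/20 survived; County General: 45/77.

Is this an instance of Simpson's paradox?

Yes

Critical: Unity 3/10 = 30.0%, County General 79/221 = 35.7% → County General
Severe: Unity 27/92 = 29.3%, County General 18/44 = 40.9% → County General
Mild: Unity 76/125 = 60.8%, County General 15/20 = 75.0% → County General
Moderate: Unity 10/20 = 50.0%, County General 45/77 = 58.4% → County General
Overall: Unity 116/247 = 47.0%, County General 157/362 = 43.4% → Unity
County General wins each case group but Unity wins overall — the comparison reverses. County General's patients skew toward critical, which has a lower base rate.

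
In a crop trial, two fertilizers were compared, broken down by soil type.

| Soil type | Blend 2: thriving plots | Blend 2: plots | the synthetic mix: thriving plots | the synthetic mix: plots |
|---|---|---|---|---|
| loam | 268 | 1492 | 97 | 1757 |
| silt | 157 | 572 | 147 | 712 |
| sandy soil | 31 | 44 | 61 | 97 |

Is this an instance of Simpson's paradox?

No

Loam: Blend 2 268/1492 = 18.0%, the synthetic mix 97/1757 = 5.5% → Blend 2
Silt: Blend 2 157/572 = 27.4%, the synthetic mix 147/712 = 20.6% → Blend 2
Sandy soil: Blend 2 31/44 = 70.5%, the synthetic mix 61/97 = 62.9% → Blend 2
Overall: Blend 2 456/2108 = 21.6%, the synthetic mix 305/2566 = 11.9% → Blend 2
Blend 2 wins overall and in every soil group — no reversal.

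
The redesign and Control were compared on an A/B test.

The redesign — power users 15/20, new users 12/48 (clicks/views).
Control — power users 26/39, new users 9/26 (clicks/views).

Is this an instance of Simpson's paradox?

No

Power users: the redesign 15/20 = 75.0%, Control 26/39 = 66.7% → the redesign
New users: the redesign 12/48 = 25.0%, Control 9/26 = 34.6% → Control
Overall: the redesign 27/68 = 39.7%, Control 35/65 = 53.8% → Control
Neither sweeps: the redesign wins 1 of 2 groups, Control wins 1. Control wins overall but not every group — no Simpson reversal.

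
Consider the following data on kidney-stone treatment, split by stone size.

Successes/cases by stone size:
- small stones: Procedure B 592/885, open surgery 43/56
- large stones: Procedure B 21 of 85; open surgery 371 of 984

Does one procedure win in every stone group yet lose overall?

Small stones: Procedure B 592/885 = 66.9%, open surgery 43/56 = 76.8% → open surgery
Large stones: Procedure B 21/85 = 24.7%, open surgery 371/984 = 37.7% → open surgery
Overall: Procedure B 613/970 = 63.2%, open surgery 414/1040 = 39.8% → Procedure B
Open surgery wins each stone group but Procedure B wins overall — the comparison reverses. Open surgery's cases skew toward large stones, which has a lower base rate.

Yes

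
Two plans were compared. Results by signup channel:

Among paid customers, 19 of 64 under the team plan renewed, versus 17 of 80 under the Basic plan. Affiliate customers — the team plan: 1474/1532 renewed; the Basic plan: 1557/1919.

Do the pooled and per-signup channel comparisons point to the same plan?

Paid: the team plan 19/64 = 29.7%, the Basic plan 17/80 = 21.2% → the team plan
Affiliate: the team plan 1474/1532 = 96.2%, the Basic plan 1557/1919 = 81.1% → the team plan
Overall: the team plan 1493/1596 = 93.5%, the Basic plan 1574/1999 = 78.7% → the team plan
The team plan wins overall and in every signup group — no reversal.

Yes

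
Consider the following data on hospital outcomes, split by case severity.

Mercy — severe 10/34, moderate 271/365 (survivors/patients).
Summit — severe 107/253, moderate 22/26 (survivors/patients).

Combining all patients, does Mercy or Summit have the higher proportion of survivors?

Severe: Mercy 10/34 = 29.4%, Summit 107/253 = 42.3% → Summit
Moderate: Mercy 271/365 = 74.2%, Summit 22/26 = 84.6% → Summit
Overall: Mercy 281/399 = 70.4%, Summit 129/279 = 46.2% → Mercy
(Summit wins every case group but Mercy wins overall — Summit's patients skew toward the low-rate severe group.)

Mercy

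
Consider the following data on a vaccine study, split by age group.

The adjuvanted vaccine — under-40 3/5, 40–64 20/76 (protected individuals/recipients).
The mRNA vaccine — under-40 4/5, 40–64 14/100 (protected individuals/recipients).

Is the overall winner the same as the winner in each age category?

No

Under-40: the adjuvanted vaccine 3/5 = 60.0%, the mRNA vaccine 4/5 = 80.0% → the mRNA vaccine
40–64: the adjuvanted vaccine 20/76 = 26.3%, the mRNA vaccine 14/100 = 14.0% → the adjuvanted vaccine
Overall: the adjuvanted vaccine 23/81 = 28.4%, the mRNA vaccine 18/105 = 17.1% → the adjuvanted vaccine
Neither sweeps: the adjuvanted vaccine wins 1 of 2 groups, the mRNA vaccine wins 1. The adjuvanted vaccine wins overall but not every group — no Simpson reversal.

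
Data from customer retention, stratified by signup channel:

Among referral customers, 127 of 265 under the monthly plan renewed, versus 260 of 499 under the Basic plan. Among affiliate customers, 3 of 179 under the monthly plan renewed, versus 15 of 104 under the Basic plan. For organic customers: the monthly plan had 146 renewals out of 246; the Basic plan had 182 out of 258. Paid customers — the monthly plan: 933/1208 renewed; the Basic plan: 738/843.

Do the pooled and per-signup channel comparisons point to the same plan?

Referral: the monthly plan 127/265 = 47.9%, the Basic plan 260/499 = 52.1% → the Basic plan
Affiliate: the monthly plan 3/179 = 1.7%, the Basic plan 15/104 = 14.4% → the Basic plan
Organic: the monthly plan 146/246 = 59.3%, the Basic plan 182/258 = 70.5% → the Basic plan
Paid: the monthly plan 933/1208 = 77.2%, the Basic plan 738/843 = 87.5% → the Basic plan
Overall: the monthly plan 1209/1898 = 63.7%, the Basic plan 1195/1704 = 70.1% → the Basic plan
The Basic plan wins overall and in every signup group — no reversal.

Yes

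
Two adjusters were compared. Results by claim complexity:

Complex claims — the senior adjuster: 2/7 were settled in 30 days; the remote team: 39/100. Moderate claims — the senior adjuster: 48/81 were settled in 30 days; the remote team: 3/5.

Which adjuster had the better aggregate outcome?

Complex: the senior adjuster 2/7 = 28.6%, the remote team 39/100 = 39.0% → the remote team
Moderate: the senior adjuster 48/81 = 59.3%, the remote team 3/5 = 60.0% → the remote team
Overall: the senior adjuster 50/88 = 56.8%, the remote team 42/105 = 40.0% → the senior adjuster
(The remote team wins every claim group but the senior adjuster wins overall — the remote team's claims skew toward the low-rate complex group.)

the senior adjuster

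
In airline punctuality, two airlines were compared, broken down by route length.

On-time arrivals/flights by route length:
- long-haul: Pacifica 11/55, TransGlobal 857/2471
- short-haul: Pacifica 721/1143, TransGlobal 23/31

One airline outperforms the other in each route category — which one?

TransGlobal

Long-haul: Pacifica 11/55 = 20.0%, TransGlobal 857/2471 = 34.7% → TransGlobal
Short-haul: Pacifica 721/1143 = 63.1%, TransGlobal 23/31 = 74.2% → TransGlobal
TransGlobal has the higher rate in both groups.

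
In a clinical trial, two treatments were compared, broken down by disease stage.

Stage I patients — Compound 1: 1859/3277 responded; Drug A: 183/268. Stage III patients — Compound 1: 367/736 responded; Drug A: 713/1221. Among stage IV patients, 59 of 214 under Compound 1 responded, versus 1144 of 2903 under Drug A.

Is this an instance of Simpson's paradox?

Yes

Stage I: Compound 1 1859/3277 = 56.7%, Drug A 183/268 = 68.3% → Drug A
Stage III: Compound 1 367/736 = 49.9%, Drug A 713/1221 = 58.4% → Drug A
Stage IV: Compound 1 59/214 = 27.6%, Drug A 1144/2903 = 39.4% → Drug A
Overall: Compound 1 2285/4227 = 54.1%, Drug A 2040/4392 = 46.4% → Compound 1
Drug A wins each disease group but Compound 1 wins overall — the comparison reverses. Drug A's patients skew toward stage IV, which has a lower base rate.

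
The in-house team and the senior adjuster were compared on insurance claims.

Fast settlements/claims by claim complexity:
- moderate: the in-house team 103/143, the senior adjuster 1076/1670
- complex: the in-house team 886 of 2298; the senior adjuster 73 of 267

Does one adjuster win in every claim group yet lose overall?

Yes

Moderate: the in-house team 103/143 = 72.0%, the senior adjuster 1076/1670 = 64.4% → the in-house team
Complex: the in-house team 886/2298 = 38.6%, the senior adjuster 73/267 = 27.3% → the in-house team
Overall: the in-house team 989/2441 = 40.5%, the senior adjuster 1149/1937 = 59.3% → the senior adjuster
The in-house team wins each claim group but the senior adjuster wins overall — the comparison reverses. The in-house team's claims skew toward complex, which has a lower base rate.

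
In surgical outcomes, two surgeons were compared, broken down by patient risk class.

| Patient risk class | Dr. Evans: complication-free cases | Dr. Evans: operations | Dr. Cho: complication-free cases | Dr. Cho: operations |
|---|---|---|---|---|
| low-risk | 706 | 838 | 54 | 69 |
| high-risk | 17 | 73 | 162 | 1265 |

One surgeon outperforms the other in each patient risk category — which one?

Dr. Evans

Low-risk: Dr. Evans 706/838 = 84.2%, Dr. Cho 54/69 = 78.3% → Dr. Evans
High-risk: Dr. Evans 17/73 = 23.3%, Dr. Cho 162/1265 = 12.8% → Dr. Evans
Dr. Evans has the higher rate in both groups.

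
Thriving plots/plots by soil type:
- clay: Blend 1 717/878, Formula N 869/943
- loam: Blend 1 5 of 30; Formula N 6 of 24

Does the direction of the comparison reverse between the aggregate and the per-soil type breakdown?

Clay: Blend 1 717/878 = 81.7%, Formula N 869/943 = 92.2% → Formula N
Loam: Blend 1 5/30 = 16.7%, Formula N 6/24 = 25.0% → Formula N
Overall: Blend 1 722/908 = 79.5%, Formula N 875/967 = 90.5% → Formula N
Formula N wins overall and in every soil group — no reversal.

No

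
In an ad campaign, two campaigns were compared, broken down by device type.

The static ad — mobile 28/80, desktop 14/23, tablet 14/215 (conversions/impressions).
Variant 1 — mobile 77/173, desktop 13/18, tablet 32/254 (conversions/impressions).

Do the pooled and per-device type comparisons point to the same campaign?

Mobile: the static ad 28/80 = 35.0%, Variant 1 77/173 = 44.5% → Variant 1
Desktop: the static ad 14/23 = 60.9%, Variant 1 13/18 = 72.2% → Variant 1
Tablet: the static ad 14/215 = 6.5%, Variant 1 32/254 = 12.6% → Variant 1
Overall: the static ad 56/318 = 17.6%, Variant 1 122/445 = 27.4% → Variant 1
Variant 1 wins overall and in every device group — no reversal.

Yes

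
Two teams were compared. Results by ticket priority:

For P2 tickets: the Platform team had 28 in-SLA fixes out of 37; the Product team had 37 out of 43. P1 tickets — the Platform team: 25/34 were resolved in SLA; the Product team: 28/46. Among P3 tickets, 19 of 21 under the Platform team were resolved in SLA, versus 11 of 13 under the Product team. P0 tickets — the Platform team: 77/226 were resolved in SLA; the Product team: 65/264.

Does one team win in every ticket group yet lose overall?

No

P2: the Platform team 28/37 = 75.7%, the Product team 37/43 = 86.0% → the Product team
P1: the Platform team 25/34 = 73.5%, the Product team 28/46 = 60.9% → the Platform team
P3: the Platform team 19/21 = 90.5%, the Product team 11/13 = 84.6% → the Platform team
P0: the Platform team 77/226 = 34.1%, the Product team 65/264 = 24.6% → the Platform team
Overall: the Platform team 149/318 = 46.9%, the Product team 141/366 = 38.5% → the Platform team
Neither sweeps: the Platform team wins 3 of 4 groups, the Product team wins 1. The Platform team wins overall but not every group — no Simpson reversal.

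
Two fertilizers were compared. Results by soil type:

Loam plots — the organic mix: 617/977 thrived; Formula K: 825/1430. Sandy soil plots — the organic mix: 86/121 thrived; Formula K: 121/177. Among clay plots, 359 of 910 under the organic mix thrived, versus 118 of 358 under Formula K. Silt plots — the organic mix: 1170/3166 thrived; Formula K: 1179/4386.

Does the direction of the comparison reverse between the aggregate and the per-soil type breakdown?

Loam: the organic mix 617/977 = 63.2%, Formula K 825/1430 = 57.7% → the organic mix
Sandy soil: the organic mix 86/121 = 71.1%, Formula K 121/177 = 68.4% → the organic mix
Clay: the organic mix 359/910 = 39.5%, Formula K 118/358 = 33.0% → the organic mix
Silt: the organic mix 1170/3166 = 37.0%, Formula K 1179/4386 = 26.9% → the organic mix
Overall: the organic mix 2232/5174 = 43.1%, Formula K 2243/6351 = 35.3% → the organic mix
The organic mix wins overall and in every soil group — no reversal.

No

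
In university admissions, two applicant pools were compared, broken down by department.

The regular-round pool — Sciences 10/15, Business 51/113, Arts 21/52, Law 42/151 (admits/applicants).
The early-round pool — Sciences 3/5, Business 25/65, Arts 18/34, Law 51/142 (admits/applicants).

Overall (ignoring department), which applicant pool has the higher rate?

the early-round pool

Sciences: the regular-round pool 10/15 = 66.7%, the early-round pool 3/5 = 60.0% → the regular-round pool
Business: the regular-round pool 51/113 = 45.1%, the early-round pool 25/65 = 38.5% → the regular-round pool
Arts: the regular-round pool 21/52 = 40.4%, the early-round pool 18/34 = 52.9% → the early-round pool
Law: the regular-round pool 42/151 = 27.8%, the early-round pool 51/142 = 35.9% → the early-round pool
Overall: the regular-round pool 124/331 = 37.5%, the early-round pool 97/246 = 39.4% → the early-round pool
(Neither sweeps every department group, but the early-round pool has the higher pooled rate.)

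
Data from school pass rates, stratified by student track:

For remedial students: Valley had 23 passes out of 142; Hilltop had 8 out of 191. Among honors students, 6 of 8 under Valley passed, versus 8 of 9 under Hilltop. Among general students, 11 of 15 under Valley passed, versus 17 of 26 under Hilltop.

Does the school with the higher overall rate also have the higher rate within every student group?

Remedial: Valley 23/142 = 16.2%, Hilltop 8/191 = 4.2% → Valley
Honors: Valley 6/8 = 75.0%, Hilltop 8/9 = 88.9% → Hilltop
General: Valley 11/15 = 73.3%, Hilltop 17/26 = 65.4% → Valley
Overall: Valley 40/165 = 24.2%, Hilltop 33/226 = 14.6% → Valley
Neither sweeps: Valley wins 2 of 3 groups, Hilltop wins 1. Valley wins overall but not every group — no Simpson reversal.

No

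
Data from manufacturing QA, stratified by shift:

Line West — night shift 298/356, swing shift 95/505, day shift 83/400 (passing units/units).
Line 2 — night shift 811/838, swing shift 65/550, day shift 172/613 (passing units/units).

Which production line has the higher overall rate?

Line 2

Night shift: Line West 298/356 = 83.7%, Line 2 811/838 = 96.8% → Line 2
Swing shift: Line West 95/505 = 18.8%, Line 2 65/550 = 11.8% → Line West
Day shift: Line West 83/400 = 20.8%, Line 2 172/613 = 28.1% → Line 2
Overall: Line West 476/1261 = 37.7%, Line 2 1048/2001 = 52.4% → Line 2
(Neither sweeps every shift group, but Line 2 has the higher pooled rate.)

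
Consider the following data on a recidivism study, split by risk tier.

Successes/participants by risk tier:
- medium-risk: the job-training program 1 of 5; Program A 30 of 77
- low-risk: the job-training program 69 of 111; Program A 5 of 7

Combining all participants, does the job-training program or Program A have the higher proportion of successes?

the job-training program

Medium-risk: the job-training program 1/5 = 20.0%, Program A 30/77 = 39.0% → Program A
Low-risk: the job-training program 69/111 = 62.2%, Program A 5/7 = 71.4% → Program A
Overall: the job-training program 70/116 = 60.3%, Program A 35/84 = 41.7% → the job-training program
(Program A wins every risk group but the job-training program wins overall — Program A's participants skew toward the low-rate medium-risk group.)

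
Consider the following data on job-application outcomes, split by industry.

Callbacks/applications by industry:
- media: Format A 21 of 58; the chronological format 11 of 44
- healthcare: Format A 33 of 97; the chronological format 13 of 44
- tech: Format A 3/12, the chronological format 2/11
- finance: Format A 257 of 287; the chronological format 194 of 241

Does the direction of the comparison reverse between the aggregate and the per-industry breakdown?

Media: Format A 21/58 = 36.2%, the chronological format 11/44 = 25.0% → Format A
Healthcare: Format A 33/97 = 34.0%, the chronological format 13/44 = 29.5% → Format A
Tech: Format A 3/12 = 25.0%, the chronological format 2/11 = 18.2% → Format A
Finance: Format A 257/287 = 89.5%, the chronological format 194/241 = 80.5% → Format A
Overall: Format A 314/454 = 69.2%, the chronological format 220/340 = 64.7% → Format A
Format A wins overall and in every industry group — no reversal.

No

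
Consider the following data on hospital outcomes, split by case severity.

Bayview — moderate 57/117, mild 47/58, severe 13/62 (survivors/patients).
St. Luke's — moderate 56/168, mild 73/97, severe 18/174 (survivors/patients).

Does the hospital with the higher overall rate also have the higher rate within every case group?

Yes

Moderate: Bayview 57/117 = 48.7%, St. Luke's 56/168 = 33.3% → Bayview
Mild: Bayview 47/58 = 81.0%, St. Luke's 73/97 = 75.3% → Bayview
Severe: Bayview 13/62 = 21.0%, St. Luke's 18/174 = 10.3% → Bayview
Overall: Bayview 117/237 = 49.4%, St. Luke's 147/439 = 33.5% → Bayview
Bayview wins overall and in every case group — no reversal.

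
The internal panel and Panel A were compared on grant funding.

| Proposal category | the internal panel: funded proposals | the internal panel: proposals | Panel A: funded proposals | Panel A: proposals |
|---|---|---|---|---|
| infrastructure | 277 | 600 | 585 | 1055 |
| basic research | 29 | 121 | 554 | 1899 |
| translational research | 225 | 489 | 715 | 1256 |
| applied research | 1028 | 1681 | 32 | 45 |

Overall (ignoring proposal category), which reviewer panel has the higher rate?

the internal panel

Infrastructure: the internal panel 277/600 = 46.2%, Panel A 585/1055 = 55.5% → Panel A
Basic research: the internal panel 29/121 = 24.0%, Panel A 554/1899 = 29.2% → Panel A
Translational research: the internal panel 225/489 = 46.0%, Panel A 715/1256 = 56.9% → Panel A
Applied research: the internal panel 1028/1681 = 61.2%, Panel A 32/45 = 71.1% → Panel A
Overall: the internal panel 1559/2891 = 53.9%, Panel A 1886/4255 = 44.3% → the internal panel
(Panel A wins every proposal group but the internal panel wins overall — Panel A's proposals skew toward the low-rate basic research group.)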